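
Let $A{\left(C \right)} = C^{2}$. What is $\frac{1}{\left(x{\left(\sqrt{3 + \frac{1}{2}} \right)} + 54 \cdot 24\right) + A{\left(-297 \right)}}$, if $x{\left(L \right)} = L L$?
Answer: $\frac{2}{179017} \approx 1.1172 \cdot 10^{-5}$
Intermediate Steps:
$x{\left(L \right)} = L^{2}$
$\frac{1}{\left(x{\left(\sqrt{3 + \frac{1}{2}} \right)} + 54 \cdot 24\right) + A{\left(-297 \right)}} = \frac{1}{\left(\left(\sqrt{3 + \frac{1}{2}}\right)^{2} + 54 \cdot 24\right) + \left(-297\right)^{2}} = \frac{1}{\left(\left(\sqrt{3 + \frac{1}{2}}\right)^{2} + 1296\right) + 88209} = \frac{1}{\left(\left(\sqrt{\frac{7}{2}}\right)^{2} + 1296\right) + 88209} = \frac{1}{\left(\left(\frac{\sqrt{14}}{2}\right)^{2} + 1296\right) + 88209} = \frac{1}{\left(\frac{7}{2} + 1296\right) + 88209} = \frac{1}{\frac{2599}{2} + 88209} = \frac{1}{\frac{179017}{2}} = \frac{2}{179017}$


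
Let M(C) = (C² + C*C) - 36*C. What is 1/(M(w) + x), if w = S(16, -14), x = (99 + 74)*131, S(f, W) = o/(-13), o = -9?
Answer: 169/3825997 ≈ 4.4171e-5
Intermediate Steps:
S(f, W) = 9/13 (S(f, W) = -9/(-13) = -9*(-1/13) = 9/13)
x = 22663 (x = 173*131 = 22663)
w = 9/13 ≈ 0.69231
M(C) = -36*C + 2*C² (M(C) = (C² + C²) - 36*C = 2*C² - 36*C = -36*C + 2*C²)
1/(M(w) + x) = 1/(2*(9/13)*(-18 + 9/13) + 22663) = 1/(2*(9/13)*(-225/13) + 22663) = 1/(-4050/169 + 22663) = 1/(3825997/169) = 169/3825997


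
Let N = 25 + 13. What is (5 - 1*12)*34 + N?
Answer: -200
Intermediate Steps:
N = 38
(5 - 1*12)*34 + N = (5 - 1*12)*34 + 38 = (5 - 12)*34 + 38 = -7*34 + 38 = -238 + 38 = -200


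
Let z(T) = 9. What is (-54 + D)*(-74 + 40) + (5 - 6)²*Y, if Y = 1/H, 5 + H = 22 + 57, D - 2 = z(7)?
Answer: 108189/74 ≈ 1462.0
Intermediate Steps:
D = 11 (D = 2 + 9 = 11)
H = 74 (H = -5 + (22 + 57) = -5 + 79 = 74)
Y = 1/74 ≈ 0.013514
(-54 + D)*(-74 + 40) + (5 - 6)²*Y = (-54 + 11)*(-74 + 40) + (5 - 6)²*(1/74) = -43*(-34) + (-1)²*(1/74) = 1462 + 1*(1/74) = 1462 + 1/74 = 108189/74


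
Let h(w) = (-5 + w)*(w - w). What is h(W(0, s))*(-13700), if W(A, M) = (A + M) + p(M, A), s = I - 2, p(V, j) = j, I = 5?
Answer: 0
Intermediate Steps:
s = 3 (s = 5 - 2 = 3)
W(A, M) = M + 2*A (W(A, M) = (A + M) + A = M + 2*A)
h(w) = 0 (h(w) = (-5 + w)*0 = 0)
h(W(0, s))*(-13700) = 0*(-13700) = 0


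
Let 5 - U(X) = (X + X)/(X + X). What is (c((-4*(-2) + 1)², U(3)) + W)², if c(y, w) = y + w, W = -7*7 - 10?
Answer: 676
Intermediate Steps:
U(X) = 4 (U(X) = 5 - (X + X)/(X + X) = 5 - 2*X/(2*X) = 5 - 2*X*1/(2*X) = 5 - 1*1 = 5 - 1 = 4)
W = -59 (W = -49 - 10 = -59)
c(y, w) = w + y
(c((-4*(-2) + 1)², U(3)) + W)² = ((4 + (-4*(-2) + 1)²) - 59)² = ((4 + (8 + 1)²) - 59)² = ((4 + 9²) - 59)² = ((4 + 81) - 59)² = (85 - 59)² = 26² = 676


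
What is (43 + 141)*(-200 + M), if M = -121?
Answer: -59064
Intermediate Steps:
(43 + 141)*(-200 + M) = (43 + 141)*(-200 - 121) = 184*(-321) = -59064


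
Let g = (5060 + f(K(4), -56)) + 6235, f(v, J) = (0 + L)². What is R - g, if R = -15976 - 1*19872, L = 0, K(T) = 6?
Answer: -47143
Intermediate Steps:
f(v, J) = 0 (f(v, J) = (0 + 0)² = 0² = 0)
R = -35848 (R = -15976 - 19872 = -35848)
g = 11295 (g = (5060 + 0) + 6235 = 5060 + 6235 = 11295)
R - g = -35848 - 1*11295 = -35848 - 11295 = -47143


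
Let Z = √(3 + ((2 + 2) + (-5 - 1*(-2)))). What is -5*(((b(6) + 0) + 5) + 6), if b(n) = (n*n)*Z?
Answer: -415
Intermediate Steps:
Z = 2 (Z = √(3 + (4 + (-5 + 2))) = √(3 + (4 - 3)) = √(3 + 1) = √4 = 2)
b(n) = 2*n² (b(n) = (n*n)*2 = n²*2 = 2*n²)
-5*(((b(6) + 0) + 5) + 6) = -5*(((2*6² + 0) + 5) + 6) = -5*(((2*36 + 0) + 5) + 6) = -5*(((72 + 0) + 5) + 6) = -5*((72 + 5) + 6) = -5*(77 + 6) = -5*83 = -415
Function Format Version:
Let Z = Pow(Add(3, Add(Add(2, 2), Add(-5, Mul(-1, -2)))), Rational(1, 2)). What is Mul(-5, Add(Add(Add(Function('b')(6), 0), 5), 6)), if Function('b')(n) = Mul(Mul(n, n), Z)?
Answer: -415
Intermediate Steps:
Z = 2 (Z = Pow(Add(3, Add(4, Add(-5, 2))), Rational(1, 2)) = Pow(Add(3, Add(4, -3)), Rational(1, 2)) = Pow(Add(3, 1), Rational(1, 2)) = Pow(4, Rational(1, 2)) = 2)
Function('b')(n) = Mul(2, Pow(n, 2)) (Function('b')(n) = Mul(Mul(n, n), 2) = Mul(Pow(n, 2), 2) = Mul(2, Pow(n, 2)))
Mul(-5, Add(Add(Add(Function('b')(6), 0), 5), 6)) = Mul(-5, Add(Add(Add(Mul(2, Pow(6, 2)), 0), 5), 6)) = Mul(-5, Add(Add(Add(Mul(2, 36), 0), 5), 6)) = Mul(-5, Add(Add(Add(72, 0), 5), 6)) = Mul(-5, Add(Add(72, 5), 6)) = Mul(-5, Add(77, 6)) = Mul(-5, 83) = -415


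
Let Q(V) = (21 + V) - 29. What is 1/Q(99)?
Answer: 1/91 ≈ 0.010989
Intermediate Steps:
Q(V) = -8 + V
1/Q(99) = 1/(-8 + 99) = 1/91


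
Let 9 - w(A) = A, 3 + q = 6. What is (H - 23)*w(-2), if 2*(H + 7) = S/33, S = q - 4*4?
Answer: -1993/6 ≈ -332.17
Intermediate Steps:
q = 3 (q = -3 + 6 = 3)
w(A) = 9 - A
S = -13 (S = 3 - 4*4 = 3 - 16 = -13)
H = -475/66 (H = -7 + (-13/33)/2 = -7 + (-13*1/33)/2 = -7 + (½)*(-13/33) = -7 - 13/66 = -475/66 ≈ -7.1970)
(H - 23)*w(-2) = (-475/66 - 23)*(9 - 1*(-2)) = -1993*(9 + 2)/66 = -1993/66*11 = -1993/6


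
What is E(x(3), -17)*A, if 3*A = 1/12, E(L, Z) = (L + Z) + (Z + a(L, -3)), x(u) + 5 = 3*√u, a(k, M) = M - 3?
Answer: -5/4 + √3/12 ≈ -1.1057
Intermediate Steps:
a(k, M) = -3 + M
x(u) = -5 + 3*√u
E(L, Z) = -6 + L + 2*Z (E(L, Z) = (L + Z) + (Z + (-3 - 3)) = (L + Z) + (Z - 6) = (L + Z) + (-6 + Z) = -6 + L + 2*Z)
A = 1/36 (A = (⅓)/12 = (⅓)*(1/12) = 1/36 ≈ 0.027778)
E(x(3), -17)*A = (-6 + (-5 + 3*√3) + 2*(-17))*(1/36) = (-6 + (-5 + 3*√3) - 34)*(1/36) = (-45 + 3*√3)*(1/36) = -5/4 + √3/12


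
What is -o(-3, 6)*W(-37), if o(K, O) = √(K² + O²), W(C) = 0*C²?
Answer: 0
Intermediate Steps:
W(C) = 0
-o(-3, 6)*W(-37) = -√((-3)² + 6²)*0 = -√(9 + 36)*0 = -√45*0 = -3*√5*0 = -1*0 = 0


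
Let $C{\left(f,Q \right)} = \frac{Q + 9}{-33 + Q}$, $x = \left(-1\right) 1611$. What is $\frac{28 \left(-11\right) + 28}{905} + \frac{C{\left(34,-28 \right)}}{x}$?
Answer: $- \frac{5506615}{17787051} \approx -0.30959$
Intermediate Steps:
$x = -1611$
$C{\left(f,Q \right)} = \frac{9 + Q}{-33 + Q}$
$\frac{28 \left(-11\right) + 28}{905} + \frac{C{\left(34,-28 \right)}}{x} = \frac{28 \left(-11\right) + 28}{905} + \frac{\frac{1}{-33 - 28} \left(9 - 28\right)}{-1611} = \left(-308 + 28\right) \frac{1}{905} + \frac{1}{-61} \left(-19\right) \left(- \frac{1}{1611}\right) = \left(-280\right) \frac{1}{905} + \left(- \frac{1}{61}\right) \left(-19\right) \left(- \frac{1}{1611}\right) = - \frac{56}{181} + \frac{19}{61} \left(- \frac{1}{1611}\right) = - \frac{56}{181} - \frac{19}{98271} = - \frac{5506615}{17787051}$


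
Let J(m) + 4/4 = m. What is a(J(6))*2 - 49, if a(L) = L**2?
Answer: 1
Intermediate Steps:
J(m) = -1 + m
a(J(6))*2 - 49 = (-1 + 6)**2*2 - 49 = 5**2*2 - 49 = 25*2 - 49 = 50 - 49 = 1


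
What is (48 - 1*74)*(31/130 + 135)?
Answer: -17581/5 ≈ -3516.2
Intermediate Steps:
(48 - 1*74)*(31/130 + 135) = (48 - 74)*(31*(1/130) + 135) = -26*(31/130 + 135) = -26*17581/130 = -17581/5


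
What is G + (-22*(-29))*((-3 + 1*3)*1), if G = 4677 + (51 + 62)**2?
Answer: 17446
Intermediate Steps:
G = 17446 (G = 4677 + 113**2 = 4677 + 12769 = 17446)
G + (-22*(-29))*((-3 + 1*3)*1) = 17446 + (-22*(-29))*((-3 + 1*3)*1) = 17446 + 638*((-3 + 3)*1) = 17446 + 638*(0*1) = 17446 + 638*0 = 17446 + 0 = 17446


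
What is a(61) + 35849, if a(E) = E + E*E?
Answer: 39631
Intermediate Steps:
a(E) = E + E**2
a(61) + 35849 = 61*(1 + 61) + 35849 = 61*62 + 35849 = 3782 + 35849 = 39631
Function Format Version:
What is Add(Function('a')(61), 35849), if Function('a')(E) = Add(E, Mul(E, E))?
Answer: 39631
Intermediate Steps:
Function('a')(E) = Add(E, Pow(E, 2))
Add(Function('a')(61), 35849) = Add(Mul(61, Add(1, 61)), 35849) = Add(Mul(61, 62), 35849) = Add(3782, 35849) = 39631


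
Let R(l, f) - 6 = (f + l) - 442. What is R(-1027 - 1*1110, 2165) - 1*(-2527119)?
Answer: 2526711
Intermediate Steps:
R(l, f) = -436 + f + l (R(l, f) = 6 + ((f + l) - 442) = 6 + (-442 + f + l) = -436 + f + l)
R(-1027 - 1*1110, 2165) - 1*(-2527119) = (-436 + 2165 + (-1027 - 1*1110)) - 1*(-2527119) = (-436 + 2165 + (-1027 - 1110)) + 2527119 = (-436 + 2165 - 2137) + 2527119 = -408 + 2527119 = 2526711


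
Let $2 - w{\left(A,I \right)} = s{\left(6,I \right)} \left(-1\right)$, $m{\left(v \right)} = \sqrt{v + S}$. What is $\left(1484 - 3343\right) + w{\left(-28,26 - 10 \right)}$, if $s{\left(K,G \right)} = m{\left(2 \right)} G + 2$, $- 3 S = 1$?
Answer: $-1855 + \frac{16 \sqrt{15}}{3} \approx -1834.3$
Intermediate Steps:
$S = - \frac{1}{3}$ ($S = \left(- \frac{1}{3}\right) 1 = - \frac{1}{3} \approx -0.33333$)
$m{\left(v \right)} = \sqrt{- \frac{1}{3} + v}$ ($m{\left(v \right)} = \sqrt{v - \frac{1}{3}} = \sqrt{- \frac{1}{3} + v}$)
$s{\left(K,G \right)} = 2 + \frac{G \sqrt{15}}{3}$ ($s{\left(K,G \right)} = \frac{\sqrt{-3 + 9 \cdot 2}}{3} G + 2 = \frac{\sqrt{-3 + 18}}{3} G + 2 = \frac{\sqrt{15}}{3} G + 2 = \frac{G \sqrt{15}}{3} + 2 = 2 + \frac{G \sqrt{15}}{3}$)
$w{\left(A,I \right)} = 4 + \frac{I \sqrt{15}}{3}$ ($w{\left(A,I \right)} = 2 - \left(2 + \frac{I \sqrt{15}}{3}\right) \left(-1\right) = 2 - \left(-2 - \frac{I \sqrt{15}}{3}\right) = 2 + \left(2 + \frac{I \sqrt{15}}{3}\right) = 4 + \frac{I \sqrt{15}}{3}$)
$\left(1484 - 3343\right) + w{\left(-28,26 - 10 \right)} = \left(1484 - 3343\right) + \left(4 + \frac{\left(26 - 10\right) \sqrt{15}}{3}\right) = -1859 + \left(4 + \frac{\left(26 - 10\right) \sqrt{15}}{3}\right) = -1859 + \left(4 + \frac{1}{3} \cdot 16 \sqrt{15}\right) = -1859 + \left(4 + \frac{16 \sqrt{15}}{3}\right) = -1855 + \frac{16 \sqrt{15}}{3}$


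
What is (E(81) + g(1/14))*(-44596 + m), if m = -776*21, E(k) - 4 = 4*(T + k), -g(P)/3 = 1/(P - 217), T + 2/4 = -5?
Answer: -56590832688/3037 ≈ -1.8634e+7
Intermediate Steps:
T = -11/2 (T = -½ - 5 = -11/2 ≈ -5.5000)
g(P) = -3/(-217 + P) (g(P) = -3/(P - 217) = -3/(-217 + P))
E(k) = -18 + 4*k (E(k) = 4 + 4*(-11/2 + k) = 4 + (-22 + 4*k) = -18 + 4*k)
m = -16296
(E(81) + g(1/14))*(-44596 + m) = ((-18 + 4*81) - 3/(-217 + 1/14))*(-44596 - 16296) = ((-18 + 324) - 3/(-217 + 1/14))*(-60892) = (306 - 3/(-3037/14))*(-60892) = (306 - 3*(-14/3037))*(-60892) = (306 + 42/3037)*(-60892) = (929364/3037)*(-60892) = -56590832688/3037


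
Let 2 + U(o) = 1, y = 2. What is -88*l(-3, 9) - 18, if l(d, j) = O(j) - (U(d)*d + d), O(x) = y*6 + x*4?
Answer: -4242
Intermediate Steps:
U(o) = -1 (U(o) = -2 + 1 = -1)
O(x) = 12 + 4*x (O(x) = 2*6 + x*4 = 12 + 4*x)
l(d, j) = 12 + 4*j (l(d, j) = (12 + 4*j) - (-d + d) = (12 + 4*j) - 1*0 = (12 + 4*j) + 0 = 12 + 4*j)
-88*l(-3, 9) - 18 = -88*(12 + 4*9) - 18 = -88*(12 + 36) - 18 = -88*48 - 18 = -4224 - 18 = -4242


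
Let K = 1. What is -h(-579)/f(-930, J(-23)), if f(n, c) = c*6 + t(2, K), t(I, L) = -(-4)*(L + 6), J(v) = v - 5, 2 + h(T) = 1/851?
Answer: -243/17020 ≈ -0.014277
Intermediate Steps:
h(T) = -1701/851 (h(T) = -2 + 1/851 = -1701/851)
J(v) = -5 + v
t(I, L) = 24 + 4*L (t(I, L) = -(-4)*(6 + L) = -4*(-6 - L) = 24 + 4*L)
f(n, c) = 28 + 6*c (f(n, c) = c*6 + (24 + 4*1) = 6*c + (24 + 4) = 6*c + 28 = 28 + 6*c)
-h(-579)/f(-930, J(-23)) = -(-1701)/(851*(28 + 6*(-5 - 23))) = -(-1701)/(851*(28 + 6*(-28))) = -(-1701)/(851*(28 - 168)) = -(-1701)/(851*(-140)) = -(-1701)*(-1)/(851*140) = -1*243/17020 = -243/17020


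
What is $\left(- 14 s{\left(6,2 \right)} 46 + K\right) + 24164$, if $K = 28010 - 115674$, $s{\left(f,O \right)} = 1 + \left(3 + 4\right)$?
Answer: $-68652$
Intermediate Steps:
$s{\left(f,O \right)} = 8$ ($s{\left(f,O \right)} = 1 + 7 = 8$)
$K = -87664$ ($K = 28010 - 115674 = -87664$)
$\left(- 14 s{\left(6,2 \right)} 46 + K\right) + 24164 = \left(\left(-14\right) 8 \cdot 46 - 87664\right) + 24164 = \left(\left(-112\right) 46 - 87664\right) + 24164 = \left(-5152 - 87664\right) + 24164 = -92816 + 24164 = -68652$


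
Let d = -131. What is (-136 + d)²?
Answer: 71289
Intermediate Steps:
(-136 + d)² = (-136 - 131)² = (-267)² = 71289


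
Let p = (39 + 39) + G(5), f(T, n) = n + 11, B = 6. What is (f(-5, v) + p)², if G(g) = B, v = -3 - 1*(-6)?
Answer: 9604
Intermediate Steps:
v = 3 (v = -3 + 6 = 3)
f(T, n) = 11 + n
G(g) = 6
p = 84 (p = (39 + 39) + 6 = 78 + 6 = 84)
(f(-5, v) + p)² = ((11 + 3) + 84)² = (14 + 84)² = 98² = 9604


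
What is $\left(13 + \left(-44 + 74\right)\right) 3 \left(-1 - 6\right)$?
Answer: $-903$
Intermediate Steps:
$\left(13 + \left(-44 + 74\right)\right) 3 \left(-1 - 6\right) = \left(13 + 30\right) 3 \left(-7\right) = 43 \left(-21\right) = -903$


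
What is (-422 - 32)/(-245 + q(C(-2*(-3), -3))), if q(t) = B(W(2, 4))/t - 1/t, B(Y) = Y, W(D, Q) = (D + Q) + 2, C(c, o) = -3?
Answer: 681/371 ≈ 1.8356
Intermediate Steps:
W(D, Q) = 2 + D + Q
q(t) = 7/t (q(t) = (2 + 2 + 4)/t - 1/t = 8/t - 1/t = 7/t)
(-422 - 32)/(-245 + q(C(-2*(-3), -3))) = (-422 - 32)/(-245 + 7/(-3)) = -454/(-245 + 7*(-1/3)) = -454/(-245 - 7/3) = -454/(-742/3) = -454*(-3/742) = 681/371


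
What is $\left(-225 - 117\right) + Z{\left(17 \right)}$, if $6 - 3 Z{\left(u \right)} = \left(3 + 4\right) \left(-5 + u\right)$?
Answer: $-368$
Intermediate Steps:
$Z{\left(u \right)} = \frac{41}{3} - \frac{7 u}{3}$ ($Z{\left(u \right)} = 2 - \frac{\left(3 + 4\right) \left(-5 + u\right)}{3} = 2 - \frac{7 \left(-5 + u\right)}{3} = 2 - \frac{-35 + 7 u}{3} = 2 - \left(- \frac{35}{3} + \frac{7 u}{3}\right) = \frac{41}{3} - \frac{7 u}{3}$)
$\left(-225 - 117\right) + Z{\left(17 \right)} = \left(-225 - 117\right) + \left(\frac{41}{3} - \frac{119}{3}\right) = -342 + \left(\frac{41}{3} - \frac{119}{3}\right) = -342 - 26 = -368$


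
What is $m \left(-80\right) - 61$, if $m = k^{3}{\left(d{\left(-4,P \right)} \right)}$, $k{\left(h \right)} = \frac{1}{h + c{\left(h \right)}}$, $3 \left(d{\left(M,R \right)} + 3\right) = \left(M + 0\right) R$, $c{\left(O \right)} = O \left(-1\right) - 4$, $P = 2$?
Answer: $- \frac{239}{4} \approx -59.75$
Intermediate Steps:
$c{\left(O \right)} = -4 - O$ ($c{\left(O \right)} = - O - 4 = -4 - O$)
$d{\left(M,R \right)} = -3 + \frac{M R}{3}$ ($d{\left(M,R \right)} = -3 + \frac{\left(M + 0\right) R}{3} = -3 + \frac{M R}{3}$)
$k{\left(h \right)} = - \frac{1}{4}$ ($k{\left(h \right)} = \frac{1}{h - \left(4 + h\right)} = \frac{1}{-4} = - \frac{1}{4}$)
$m = - \frac{1}{64}$ ($m = \left(- \frac{1}{4}\right)^{3} = - \frac{1}{64} \approx -0.015625$)
$m \left(-80\right) - 61 = \left(- \frac{1}{64}\right) \left(-80\right) - 61 = \frac{5}{4} - 61 = - \frac{239}{4}$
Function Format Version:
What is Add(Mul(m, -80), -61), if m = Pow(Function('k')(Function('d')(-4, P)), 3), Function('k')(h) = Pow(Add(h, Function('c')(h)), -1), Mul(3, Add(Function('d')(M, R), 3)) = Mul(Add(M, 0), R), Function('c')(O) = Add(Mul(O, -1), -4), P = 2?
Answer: Rational(-239, 4) ≈ -59.750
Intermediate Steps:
Function('c')(O) = Add(-4, Mul(-1, O)) (Function('c')(O) = Add(Mul(-1, O), -4) = Add(-4, Mul(-1, O)))
Function('d')(M, R) = Add(-3, Mul(Rational(1, 3), M, R)) (Function('d')(M, R) = Add(-3, Mul(Rational(1, 3), Mul(Add(M, 0), R))) = Add(-3, Mul(Rational(1, 3), Mul(M, R))) = Add(-3, Mul(Rational(1, 3), M, R)))
Function('k')(h) = Rational(-1, 4) (Function('k')(h) = Pow(Add(h, Add(-4, Mul(-1, h))), -1) = Pow(-4, -1) = Rational(-1, 4))
m = Rational(-1, 64) (m = Pow(Rational(-1, 4), 3) = Rational(-1, 64) ≈ -0.015625)
Add(Mul(m, -80), -61) = Add(Mul(Rational(-1, 64), -80), -61) = Add(Rational(5, 4), -61) = Rational(-239, 4)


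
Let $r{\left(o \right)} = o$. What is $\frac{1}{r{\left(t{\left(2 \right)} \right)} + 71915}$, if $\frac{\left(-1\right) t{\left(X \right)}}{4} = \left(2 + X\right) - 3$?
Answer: $\frac{1}{71911} \approx 1.3906 \cdot 10^{-5}$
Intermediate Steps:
$t{\left(X \right)} = 4 - 4 X$ ($t{\left(X \right)} = - 4 \left(\left(2 + X\right) - 3\right) = - 4 \left(-1 + X\right) = 4 - 4 X$)
$\frac{1}{r{\left(t{\left(2 \right)} \right)} + 71915} = \frac{1}{\left(4 - 8\right) + 71915} = \frac{1}{-4 + 71915} = \frac{1}{71911}$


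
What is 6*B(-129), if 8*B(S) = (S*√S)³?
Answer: 830768643*I*√129/4 ≈ 2.3589e+9*I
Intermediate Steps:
B(S) = S^(9/2)/8 (B(S) = (S*√S)³/8 = (S^(3/2))³/8 = S^(9/2)/8)
6*B(-129) = 6*((-129)^(9/2)/8) = 6*((276922881*I*√129)/8) = 6*(276922881*I*√129/8) = 830768643*I*√129/4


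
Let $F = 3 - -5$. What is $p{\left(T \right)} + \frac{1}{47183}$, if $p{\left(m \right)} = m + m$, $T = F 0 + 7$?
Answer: $\frac{660563}{47183} \approx 14.0$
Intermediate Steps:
$F = 8$ ($F = 3 + 5 = 8$)
$T = 7$ ($T = 8 \cdot 0 + 7 = 0 + 7 = 7$)
$p{\left(m \right)} = 2 m$
$p{\left(T \right)} + \frac{1}{47183} = 2 \cdot 7 + \frac{1}{47183} = 14 + \frac{1}{47183} = \frac{660563}{47183}$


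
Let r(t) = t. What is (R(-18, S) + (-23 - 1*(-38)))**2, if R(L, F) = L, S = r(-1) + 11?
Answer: 9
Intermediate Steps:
S = 10 (S = -1 + 11 = 10)
(R(-18, S) + (-23 - 1*(-38)))**2 = (-18 + (-23 - 1*(-38)))**2 = (-18 + (-23 + 38))**2 = (-18 + 15)**2 = (-3)**2 = 9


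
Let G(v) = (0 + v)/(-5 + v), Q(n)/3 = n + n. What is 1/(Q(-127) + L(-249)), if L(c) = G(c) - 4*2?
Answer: -254/195331 ≈ -0.0013004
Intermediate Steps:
Q(n) = 6*n (Q(n) = 3*(n + n) = 3*(2*n) = 6*n)
G(v) = v/(-5 + v)
L(c) = -8 + c/(-5 + c) (L(c) = c/(-5 + c) - 4*2 = c/(-5 + c) - 8 = -8 + c/(-5 + c))
1/(Q(-127) + L(-249)) = 1/(6*(-127) + (40 - 7*(-249))/(-5 - 249)) = 1/(-762 + (40 + 1743)/(-254)) = 1/(-762 - 1/254*1783) = 1/(-762 - 1783/254) = 1/(-195331/254) = -254/195331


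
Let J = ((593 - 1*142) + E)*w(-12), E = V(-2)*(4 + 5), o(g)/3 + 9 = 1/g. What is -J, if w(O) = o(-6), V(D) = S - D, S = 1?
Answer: 13145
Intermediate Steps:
V(D) = 1 - D
o(g) = -27 + 3/g
w(O) = -55/2 (w(O) = -27 + 3/(-6) = -27 + 3*(-⅙) = -27 - ½ = -55/2)
E = 27 (E = (1 - 1*(-2))*(4 + 5) = (1 + 2)*9 = 3*9 = 27)
J = -13145 (J = ((593 - 1*142) + 27)*(-55/2) = ((593 - 142) + 27)*(-55/2) = (451 + 27)*(-55/2) = 478*(-55/2) = -13145)
-J = -1*(-13145) = 13145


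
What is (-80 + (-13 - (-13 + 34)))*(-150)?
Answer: 17100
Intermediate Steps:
(-80 + (-13 - (-13 + 34)))*(-150) = (-80 + (-13 - 1*21))*(-150) = (-80 + (-13 - 21))*(-150) = (-80 - 34)*(-150) = -114*(-150) = 17100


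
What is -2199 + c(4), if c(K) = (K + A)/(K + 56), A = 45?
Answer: -131891/60 ≈ -2198.2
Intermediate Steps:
c(K) = (45 + K)/(56 + K) (c(K) = (K + 45)/(K + 56) = (45 + K)/(56 + K))
-2199 + c(4) = -2199 + (45 + 4)/(56 + 4) = -2199 + 49/60 = -131891/60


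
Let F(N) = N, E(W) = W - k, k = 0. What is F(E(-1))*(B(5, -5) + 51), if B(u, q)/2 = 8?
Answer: -67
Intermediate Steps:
B(u, q) = 16 (B(u, q) = 2*8 = 16)
E(W) = W (E(W) = W - 1*0 = W + 0 = W)
F(E(-1))*(B(5, -5) + 51) = -(16 + 51) = -1*67 = -67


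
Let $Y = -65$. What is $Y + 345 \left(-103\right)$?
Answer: $-35600$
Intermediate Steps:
$Y + 345 \left(-103\right) = -65 + 345 \left(-103\right) = -65 - 35535 = -35600$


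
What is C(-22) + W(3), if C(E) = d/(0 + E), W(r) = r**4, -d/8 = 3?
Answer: 903/11 ≈ 82.091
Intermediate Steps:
d = -24 (d = -8*3 = -24)
C(E) = -24/E (C(E) = -24/(0 + E) = -24/E)
C(-22) + W(3) = -24/(-22) + 3**4 = -24*(-1/22) + 81 = 12/11 + 81 = 903/11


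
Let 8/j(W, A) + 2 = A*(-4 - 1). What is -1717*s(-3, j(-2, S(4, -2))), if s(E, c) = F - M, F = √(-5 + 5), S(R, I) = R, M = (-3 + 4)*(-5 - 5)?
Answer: -17170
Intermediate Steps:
M = -10 (M = 1*(-10) = -10)
F = 0 (F = √0 = 0)
j(W, A) = 8/(-2 - 5*A) (j(W, A) = 8/(-2 + A*(-4 - 1)) = 8/(-2 + A*(-5)) = 8/(-2 - 5*A))
s(E, c) = 10 (s(E, c) = 0 - 1*(-10) = 0 + 10 = 10)
-1717*s(-3, j(-2, S(4, -2))) = -1717*10 = -17170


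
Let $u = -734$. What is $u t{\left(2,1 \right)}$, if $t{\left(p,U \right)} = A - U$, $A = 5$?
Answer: $-2936$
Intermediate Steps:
$t{\left(p,U \right)} = 5 - U$
$u t{\left(2,1 \right)} = - 734 \left(5 - 1\right) = \left(-734\right) 4 = -2936$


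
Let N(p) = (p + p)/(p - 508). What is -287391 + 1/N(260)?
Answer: -18680446/65 ≈ -2.8739e+5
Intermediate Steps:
N(p) = 2*p/(-508 + p) (N(p) = (2*p)/(-508 + p) = 2*p/(-508 + p))
-287391 + 1/N(260) = -287391 + 1/(2*260/(-508 + 260)) = -287391 + 1/(2*260/(-248)) = -287391 + 1/(2*260*(-1/248)) = -287391 + 1/(-65/31) = -287391 - 31/65 = -18680446/65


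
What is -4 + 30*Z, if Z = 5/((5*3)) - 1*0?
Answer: 6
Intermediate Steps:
Z = ⅓ (Z = 5/15 + 0 = 5*(1/15) + 0 = ⅓ + 0 = ⅓ ≈ 0.33333)
-4 + 30*Z = -4 + 30*(⅓) = -4 + 10 = 6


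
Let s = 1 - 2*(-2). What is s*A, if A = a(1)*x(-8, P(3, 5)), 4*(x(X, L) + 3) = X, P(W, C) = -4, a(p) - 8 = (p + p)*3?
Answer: -350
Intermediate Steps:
a(p) = 8 + 6*p (a(p) = 8 + (p + p)*3 = 8 + (2*p)*3 = 8 + 6*p)
x(X, L) = -3 + X/4
s = 5 (s = 1 + 4 = 5)
A = -70 (A = (8 + 6*1)*(-3 + (¼)*(-8)) = (8 + 6)*(-3 - 2) = 14*(-5) = -70)
s*A = 5*(-70) = -350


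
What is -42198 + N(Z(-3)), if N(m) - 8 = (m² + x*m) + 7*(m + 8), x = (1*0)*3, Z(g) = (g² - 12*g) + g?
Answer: -40076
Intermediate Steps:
Z(g) = g² - 11*g
x = 0 (x = 0*3 = 0)
N(m) = 64 + m² + 7*m (N(m) = 8 + ((m² + 0*m) + 7*(m + 8)) = 8 + ((m² + 0) + 7*(8 + m)) = 8 + (m² + (56 + 7*m)) = 8 + (56 + m² + 7*m) = 64 + m² + 7*m)
-42198 + N(Z(-3)) = -42198 + (64 + (-3*(-11 - 3))² + 7*(-3*(-11 - 3))) = -42198 + (64 + (-3*(-14))² + 7*(-3*(-14))) = -42198 + (64 + 42² + 7*42) = -42198 + (64 + 1764 + 294) = -42198 + 2122 = -40076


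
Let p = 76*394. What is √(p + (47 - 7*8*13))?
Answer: √29263 ≈ 171.06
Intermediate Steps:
p = 29944
√(p + (47 - 7*8*13)) = √(29944 + (47 - 7*8*13)) = √(29944 + (47 - 56*13)) = √(29944 + (47 - 728)) = √(29944 - 681) = √29263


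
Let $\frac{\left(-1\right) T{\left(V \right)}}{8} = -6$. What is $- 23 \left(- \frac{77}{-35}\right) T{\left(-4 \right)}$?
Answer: $- \frac{12144}{5} \approx -2428.8$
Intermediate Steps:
$T{\left(V \right)} = 48$ ($T{\left(V \right)} = \left(-8\right) \left(-6\right) = 48$)
$- 23 \left(- \frac{77}{-35}\right) T{\left(-4 \right)} = - 23 \left(- \frac{77}{-35}\right) 48 = - 23 \left(\left(-77\right) \left(- \frac{1}{35}\right)\right) 48 = \left(-23\right) \frac{11}{5} \cdot 48 = \left(- \frac{253}{5}\right) 48 = - \frac{12144}{5}$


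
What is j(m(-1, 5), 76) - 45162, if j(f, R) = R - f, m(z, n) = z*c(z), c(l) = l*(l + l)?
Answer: -45084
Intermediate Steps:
c(l) = 2*l² (c(l) = l*(2*l) = 2*l²)
m(z, n) = 2*z³ (m(z, n) = z*(2*z²) = 2*z³)
j(m(-1, 5), 76) - 45162 = (76 - 2*(-1)³) - 45162 = (76 - 2*(-1)) - 45162 = (76 - 1*(-2)) - 45162 = (76 + 2) - 45162 = 78 - 45162 = -45084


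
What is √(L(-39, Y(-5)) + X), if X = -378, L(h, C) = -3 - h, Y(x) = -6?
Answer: 3*I*√38 ≈ 18.493*I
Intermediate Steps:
√(L(-39, Y(-5)) + X) = √((-3 - 1*(-39)) - 378) = √((-3 + 39) - 378) = √(36 - 378) = √(-342) = 3*I*√38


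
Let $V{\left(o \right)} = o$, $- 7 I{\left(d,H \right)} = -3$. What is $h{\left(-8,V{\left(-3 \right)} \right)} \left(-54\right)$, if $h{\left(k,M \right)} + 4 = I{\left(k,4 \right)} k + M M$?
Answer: $- \frac{594}{7} \approx -84.857$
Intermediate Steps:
$I{\left(d,H \right)} = \frac{3}{7}$ ($I{\left(d,H \right)} = \left(- \frac{1}{7}\right) \left(-3\right) = \frac{3}{7}$)
$h{\left(k,M \right)} = -4 + M^{2} + \frac{3 k}{7}$ ($h{\left(k,M \right)} = -4 + \left(\frac{3 k}{7} + M M\right) = -4 + \left(\frac{3 k}{7} + M^{2}\right) = -4 + \left(M^{2} + \frac{3 k}{7}\right) = -4 + M^{2} + \frac{3 k}{7}$)
$h{\left(-8,V{\left(-3 \right)} \right)} \left(-54\right) = \left(-4 + \left(-3\right)^{2} + \frac{3}{7} \left(-8\right)\right) \left(-54\right) = \left(-4 + 9 - \frac{24}{7}\right) \left(-54\right) = \frac{11}{7} \left(-54\right) = - \frac{594}{7}$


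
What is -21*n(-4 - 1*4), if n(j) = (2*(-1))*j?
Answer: -336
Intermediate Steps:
n(j) = -2*j
-21*n(-4 - 1*4) = -(-42)*(-4 - 1*4) = -(-42)*(-4 - 4) = -(-42)*(-8) = -21*16 = -336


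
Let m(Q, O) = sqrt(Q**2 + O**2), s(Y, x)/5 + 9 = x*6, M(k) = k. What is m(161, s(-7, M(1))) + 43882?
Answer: 43882 + sqrt(26146) ≈ 44044.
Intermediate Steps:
s(Y, x) = -45 + 30*x (s(Y, x) = -45 + 5*(x*6) = -45 + 5*(6*x) = -45 + 30*x)
m(Q, O) = sqrt(O**2 + Q**2)
m(161, s(-7, M(1))) + 43882 = sqrt((-45 + 30*1)**2 + 161**2) + 43882 = sqrt((-45 + 30)**2 + 25921) + 43882 = sqrt((-15)**2 + 25921) + 43882 = sqrt(225 + 25921) + 43882 = sqrt(26146) + 43882 = 43882 + sqrt(26146)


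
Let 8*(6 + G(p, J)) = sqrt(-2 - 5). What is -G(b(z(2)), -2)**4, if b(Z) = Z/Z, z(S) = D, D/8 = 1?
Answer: -5211697/4096 + 6891*I*sqrt(7)/64 ≈ -1272.4 + 284.87*I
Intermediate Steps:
D = 8 (D = 8*1 = 8)
z(S) = 8
b(Z) = 1
G(p, J) = -6 + I*sqrt(7)/8 (G(p, J) = -6 + sqrt(-2 - 5)/8 = -6 + sqrt(-7)/8 = -6 + (I*sqrt(7))/8 = -6 + I*sqrt(7)/8)
-G(b(z(2)), -2)**4 = -(-6 + I*sqrt(7)/8)**4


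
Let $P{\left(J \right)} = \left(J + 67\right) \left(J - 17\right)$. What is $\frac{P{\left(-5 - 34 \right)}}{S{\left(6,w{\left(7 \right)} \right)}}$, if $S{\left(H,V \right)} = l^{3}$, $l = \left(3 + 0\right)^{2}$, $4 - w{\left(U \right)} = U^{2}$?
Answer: $- \frac{1568}{729} \approx -2.1509$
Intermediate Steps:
$w{\left(U \right)} = 4 - U^{2}$
$l = 9$ ($l = 3^{2} = 9$)
$P{\left(J \right)} = \left(-17 + J\right) \left(67 + J\right)$ ($P{\left(J \right)} = \left(67 + J\right) \left(-17 + J\right) = \left(-17 + J\right) \left(67 + J\right)$)
$S{\left(H,V \right)} = 729$ ($S{\left(H,V \right)} = 9^{3} = 729$)
$\frac{P{\left(-5 - 34 \right)}}{S{\left(6,w{\left(7 \right)} \right)}} = \frac{-1139 + \left(-5 - 34\right)^{2} + 50 \left(-5 - 34\right)}{729} = \left(-1139 + \left(-5 - 34\right)^{2} + 50 \left(-5 - 34\right)\right) \frac{1}{729} = \left(-1139 + \left(-39\right)^{2} + 50 \left(-39\right)\right) \frac{1}{729} = \left(-1139 + 1521 - 1950\right) \frac{1}{729} = \left(-1568\right) \frac{1}{729} = - \frac{1568}{729}$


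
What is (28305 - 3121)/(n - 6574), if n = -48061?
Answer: -25184/54635 ≈ -0.46095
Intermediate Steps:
(28305 - 3121)/(n - 6574) = (28305 - 3121)/(-48061 - 6574) = 25184/(-54635) = 25184*(-1/54635) = -25184/54635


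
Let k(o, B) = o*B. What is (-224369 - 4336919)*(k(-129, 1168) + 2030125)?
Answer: -8572726415464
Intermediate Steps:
k(o, B) = B*o
(-224369 - 4336919)*(k(-129, 1168) + 2030125) = (-224369 - 4336919)*(1168*(-129) + 2030125) = -4561288*(-150672 + 2030125) = -4561288*1879453 = -8572726415464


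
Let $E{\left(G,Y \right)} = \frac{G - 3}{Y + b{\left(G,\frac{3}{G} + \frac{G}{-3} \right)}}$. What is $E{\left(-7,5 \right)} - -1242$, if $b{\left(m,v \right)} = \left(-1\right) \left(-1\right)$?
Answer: $\frac{3721}{3} \approx 1240.3$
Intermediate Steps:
$b{\left(m,v \right)} = 1$
$E{\left(G,Y \right)} = \frac{-3 + G}{1 + Y}$ ($E{\left(G,Y \right)} = \frac{G - 3}{Y + 1} = \frac{-3 + G}{1 + Y}$)
$E{\left(-7,5 \right)} - -1242 = \frac{-3 - 7}{1 + 5} - -1242 = \frac{1}{6} \left(-10\right) + 1242 = - \frac{5}{3} + 1242 = \frac{3721}{3}$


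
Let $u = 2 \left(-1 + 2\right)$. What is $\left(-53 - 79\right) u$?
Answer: $-264$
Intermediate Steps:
$u = 2$ ($u = 2 \cdot 1 = 2$)
$\left(-53 - 79\right) u = \left(-53 - 79\right) 2 = \left(-132\right) 2 = -264$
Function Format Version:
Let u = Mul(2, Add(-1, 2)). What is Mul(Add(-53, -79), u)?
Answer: -264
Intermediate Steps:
u = 2 (u = Mul(2, 1) = 2)
Mul(Add(-53, -79), u) = Mul(Add(-53, -79), 2) = Mul(-132, 2) = -264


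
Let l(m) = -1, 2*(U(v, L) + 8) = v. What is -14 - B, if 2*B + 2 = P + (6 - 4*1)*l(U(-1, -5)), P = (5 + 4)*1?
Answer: -33/2 ≈ -16.500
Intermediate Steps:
U(v, L) = -8 + v/2
P = 9 (P = 9*1 = 9)
B = 5/2 (B = -1 + (9 + (6 - 4*1)*(-1))/2 = -1 + (9 + (6 - 4)*(-1))/2 = -1 + (9 + 2*(-1))/2 = -1 + (9 - 2)/2 = -1 + (1/2)*7 = -1 + 7/2 = 5/2 ≈ 2.5000)
-14 - B = -14 - 1*5/2 = -14 - 5/2 = -33/2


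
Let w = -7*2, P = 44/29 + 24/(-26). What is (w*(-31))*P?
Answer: 97216/377 ≈ 257.87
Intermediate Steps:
P = 224/377 (P = 44*(1/29) + 24*(-1/26) = 44/29 - 12/13 = 224/377 ≈ 0.59416)
w = -14
(w*(-31))*P = -14*(-31)*(224/377) = 434*(224/377) = 97216/377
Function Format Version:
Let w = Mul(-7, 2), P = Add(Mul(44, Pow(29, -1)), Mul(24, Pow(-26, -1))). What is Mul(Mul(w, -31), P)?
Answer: Rational(97216, 377) ≈ 257.87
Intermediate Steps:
P = Rational(224, 377) (P = Add(Mul(44, Rational(1, 29)), Mul(24, Rational(-1, 26))) = Add(Rational(44, 29), Rational(-12, 13)) = Rational(224, 377) ≈ 0.59416)
w = -14
Mul(Mul(w, -31), P) = Mul(Mul(-14, -31), Rational(224, 377)) = Mul(434, Rational(224, 377)) = Rational(97216, 377)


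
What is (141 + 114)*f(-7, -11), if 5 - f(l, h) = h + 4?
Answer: 3060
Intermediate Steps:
f(l, h) = 1 - h (f(l, h) = 5 - (h + 4) = 5 - (4 + h) = 5 + (-4 - h) = 1 - h)
(141 + 114)*f(-7, -11) = (141 + 114)*(1 - 1*(-11)) = 255*(1 + 11) = 255*12 = 3060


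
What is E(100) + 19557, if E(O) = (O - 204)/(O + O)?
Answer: 488912/25 ≈ 19556.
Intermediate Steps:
E(O) = (-204 + O)/(2*O) (E(O) = (-204 + O)/((2*O)) = (-204 + O)*(1/(2*O)) = (-204 + O)/(2*O))
E(100) + 19557 = (½)*(-204 + 100)/100 + 19557 = (½)*(1/100)*(-104) + 19557 = -13/25 + 19557 = 488912/25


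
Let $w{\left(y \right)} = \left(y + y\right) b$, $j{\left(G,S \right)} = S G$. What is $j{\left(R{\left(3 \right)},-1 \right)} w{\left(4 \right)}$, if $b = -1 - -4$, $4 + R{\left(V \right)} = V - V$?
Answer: $96$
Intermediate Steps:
$R{\left(V \right)} = -4$ ($R{\left(V \right)} = -4 + \left(V - V\right) = -4 + 0 = -4$)
$b = 3$ ($b = -1 + 4 = 3$)
$j{\left(G,S \right)} = G S$
$w{\left(y \right)} = 6 y$ ($w{\left(y \right)} = \left(y + y\right) 3 = 2 y 3 = 6 y$)
$j{\left(R{\left(3 \right)},-1 \right)} w{\left(4 \right)} = \left(-4\right) \left(-1\right) 6 \cdot 4 = 4 \cdot 24 = 96$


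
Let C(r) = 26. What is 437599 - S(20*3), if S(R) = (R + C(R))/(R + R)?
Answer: 26255897/60 ≈ 4.3760e+5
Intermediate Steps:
S(R) = (26 + R)/(2*R) (S(R) = (R + 26)/(R + R) = (26 + R)/((2*R)) = (26 + R)*(1/(2*R)) = (26 + R)/(2*R))
437599 - S(20*3) = 437599 - (26 + 20*3)/(2*(20*3)) = 437599 - (26 + 60)/(2*60) = 437599 - 86/(2*60) = 437599 - 1*43/60 = 437599 - 43/60 = 26255897/60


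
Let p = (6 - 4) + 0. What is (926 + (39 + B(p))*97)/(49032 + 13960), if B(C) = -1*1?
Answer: 1153/15748 ≈ 0.073216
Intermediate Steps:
p = 2 (p = 2 + 0 = 2)
B(C) = -1
(926 + (39 + B(p))*97)/(49032 + 13960) = (926 + (39 - 1)*97)/(49032 + 13960) = (926 + 38*97)/62992 = (926 + 3686)*(1/62992) = 4612*(1/62992) = 1153/15748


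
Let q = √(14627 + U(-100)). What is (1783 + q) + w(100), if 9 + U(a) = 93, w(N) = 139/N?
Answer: 178439/100 + √14711 ≈ 1905.7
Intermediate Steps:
U(a) = 84 (U(a) = -9 + 93 = 84)
q = √14711 (q = √(14627 + 84) = √14711 ≈ 121.29)
(1783 + q) + w(100) = (1783 + √14711) + 139/100 = 178439/100 + √14711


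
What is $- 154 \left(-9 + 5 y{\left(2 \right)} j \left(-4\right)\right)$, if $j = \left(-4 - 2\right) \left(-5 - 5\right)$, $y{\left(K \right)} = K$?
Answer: $370986$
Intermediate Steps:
$j = 60$ ($j = \left(-6\right) \left(-10\right) = 60$)
$- 154 \left(-9 + 5 y{\left(2 \right)} j \left(-4\right)\right) = - 154 \left(-9 + 5 \cdot 2 \cdot 60 \left(-4\right)\right) = - 154 \left(-9 + 10 \cdot 60 \left(-4\right)\right) = - 154 \left(-9 + 600 \left(-4\right)\right) = - 154 \left(-9 - 2400\right) = \left(-154\right) \left(-2409\right) = 370986$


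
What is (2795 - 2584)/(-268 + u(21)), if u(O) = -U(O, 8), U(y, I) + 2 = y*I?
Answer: -211/434 ≈ -0.48618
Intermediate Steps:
U(y, I) = -2 + I*y (U(y, I) = -2 + y*I = -2 + I*y)
u(O) = 2 - 8*O (u(O) = -(-2 + 8*O) = 2 - 8*O)
(2795 - 2584)/(-268 + u(21)) = (2795 - 2584)/(-268 + (2 - 8*21)) = 211/(-268 + (2 - 168)) = 211/(-268 - 166) = 211/(-434) = 211*(-1/434) = -211/434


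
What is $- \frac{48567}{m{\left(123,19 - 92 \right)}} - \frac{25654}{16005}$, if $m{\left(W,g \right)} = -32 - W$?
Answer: $\frac{154667693}{496155} \approx 311.73$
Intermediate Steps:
$- \frac{48567}{m{\left(123,19 - 92 \right)}} - \frac{25654}{16005} = - \frac{48567}{-32 - 123} - \frac{25654}{16005} = - \frac{48567}{-155} - \frac{25654}{16005} = \left(-48567\right) \left(- \frac{1}{155}\right) - \frac{25654}{16005} = \frac{48567}{155} - \frac{25654}{16005} = \frac{154667693}{496155}$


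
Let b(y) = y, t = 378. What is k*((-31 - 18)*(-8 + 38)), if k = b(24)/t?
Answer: -280/3 ≈ -93.333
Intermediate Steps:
k = 4/63 (k = 24/378 = 24*(1/378) = 4/63 ≈ 0.063492)
k*((-31 - 18)*(-8 + 38)) = 4*((-31 - 18)*(-8 + 38))/63 = 4*(-49*30)/63 = (4/63)*(-1470) = -280/3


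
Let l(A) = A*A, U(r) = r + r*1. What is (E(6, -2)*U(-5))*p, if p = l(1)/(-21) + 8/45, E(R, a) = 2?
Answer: -164/63 ≈ -2.6032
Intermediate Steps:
U(r) = 2*r (U(r) = r + r = 2*r)
l(A) = A**2
p = 41/315 (p = 1**2/(-21) + 8/45 = 1*(-1/21) + 8*(1/45) = -1/21 + 8/45 = 41/315 ≈ 0.13016)
(E(6, -2)*U(-5))*p = (2*(2*(-5)))*(41/315) = (2*(-10))*(41/315) = -20*41/315 = -164/63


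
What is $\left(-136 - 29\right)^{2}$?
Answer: $27225$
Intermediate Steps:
$\left(-136 - 29\right)^{2} = \left(-165\right)^{2} = 27225$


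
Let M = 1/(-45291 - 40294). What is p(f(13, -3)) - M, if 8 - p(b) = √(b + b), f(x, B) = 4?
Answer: 684681/85585 - 2*√2 ≈ 5.1716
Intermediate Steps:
p(b) = 8 - √2*√b (p(b) = 8 - √(b + b) = 8 - √(2*b) = 8 - √2*√b)
M = -1/85585 (M = 1/(-85585) = -1/85585 ≈ -1.1684e-5)
p(f(13, -3)) - M = (8 - √2*√4) - 1*(-1/85585) = (8 - 1*√2*2) + 1/85585 = (8 - 2*√2) + 1/85585 = 684681/85585 - 2*√2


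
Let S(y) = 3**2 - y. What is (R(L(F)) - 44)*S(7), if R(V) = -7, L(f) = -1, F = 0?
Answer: -102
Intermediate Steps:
S(y) = 9 - y
(R(L(F)) - 44)*S(7) = (-7 - 44)*(9 - 1*7) = -51*(9 - 7) = -51*2 = -102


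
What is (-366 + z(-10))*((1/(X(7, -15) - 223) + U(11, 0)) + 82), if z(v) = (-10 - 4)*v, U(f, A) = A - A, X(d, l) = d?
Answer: -2001343/108 ≈ -18531.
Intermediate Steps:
U(f, A) = 0
z(v) = -14*v
(-366 + z(-10))*((1/(X(7, -15) - 223) + U(11, 0)) + 82) = (-366 - 14*(-10))*((1/(7 - 223) + 0) + 82) = (-366 + 140)*((1/(-216) + 0) + 82) = -226*((-1/216 + 0) + 82) = -226*(-1/216 + 82) = -226*17711/216 = -2001343/108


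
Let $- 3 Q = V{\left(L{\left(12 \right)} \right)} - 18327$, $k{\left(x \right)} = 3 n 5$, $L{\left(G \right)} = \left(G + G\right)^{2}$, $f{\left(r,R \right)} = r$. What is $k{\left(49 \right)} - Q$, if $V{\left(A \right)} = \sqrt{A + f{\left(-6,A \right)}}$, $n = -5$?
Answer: $-6184 + \frac{\sqrt{570}}{3} \approx -6176.0$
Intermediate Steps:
$L{\left(G \right)} = 4 G^{2}$ ($L{\left(G \right)} = \left(2 G\right)^{2} = 4 G^{2}$)
$V{\left(A \right)} = \sqrt{-6 + A}$ ($V{\left(A \right)} = \sqrt{A - 6} = \sqrt{-6 + A}$)
$k{\left(x \right)} = -75$ ($k{\left(x \right)} = 3 \left(-5\right) 5 = \left(-15\right) 5 = -75$)
$Q = 6109 - \frac{\sqrt{570}}{3}$ ($Q = - \frac{\sqrt{-6 + 4 \cdot 12^{2}} - 18327}{3} = - \frac{\sqrt{-6 + 4 \cdot 144} - 18327}{3} = - \frac{\sqrt{-6 + 576} - 18327}{3} = - \frac{\sqrt{570} - 18327}{3} = - \frac{-18327 + \sqrt{570}}{3} = 6109 - \frac{\sqrt{570}}{3} \approx 6101.0$)
$k{\left(49 \right)} - Q = -75 - \left(6109 - \frac{\sqrt{570}}{3}\right) = -6184 + \frac{\sqrt{570}}{3}$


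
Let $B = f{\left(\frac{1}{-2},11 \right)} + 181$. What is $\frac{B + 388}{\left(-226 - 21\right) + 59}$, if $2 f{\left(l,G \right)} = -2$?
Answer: $- \frac{142}{47} \approx -3.0213$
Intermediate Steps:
$f{\left(l,G \right)} = -1$ ($f{\left(l,G \right)} = \frac{1}{2} \left(-2\right) = -1$)
$B = 180$ ($B = -1 + 181 = 180$)
$\frac{B + 388}{\left(-226 - 21\right) + 59} = \frac{180 + 388}{\left(-226 - 21\right) + 59} = \frac{568}{\left(-226 - 21\right) + 59} = \frac{568}{-247 + 59} = \frac{568}{-188} = 568 \left(- \frac{1}{188}\right) = - \frac{142}{47}$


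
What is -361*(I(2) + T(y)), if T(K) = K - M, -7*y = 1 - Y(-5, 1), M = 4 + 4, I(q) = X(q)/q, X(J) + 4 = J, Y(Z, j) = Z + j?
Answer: 24548/7 ≈ 3506.9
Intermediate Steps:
X(J) = -4 + J
I(q) = (-4 + q)/q
M = 8
y = -5/7 (y = -(1 - (-5 + 1))/7 = -(1 - 1*(-4))/7 = -(1 + 4)/7 = -⅐*5 = -5/7 ≈ -0.71429)
T(K) = -8 + K (T(K) = K - 1*8 = K - 8 = -8 + K)
-361*(I(2) + T(y)) = -361*((-4 + 2)/2 + (-8 - 5/7)) = -361*((½)*(-2) - 61/7) = -361*(-1 - 61/7) = -361*(-68/7) = 24548/7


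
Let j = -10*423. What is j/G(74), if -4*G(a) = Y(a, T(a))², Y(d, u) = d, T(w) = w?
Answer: 4230/1369 ≈ 3.0898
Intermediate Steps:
j = -4230
G(a) = -a²/4
j/G(74) = -4230/((-¼*74²)) = -4230/((-¼*5476)) = -4230/(-1369) = -4230*(-1/1369) = 4230/1369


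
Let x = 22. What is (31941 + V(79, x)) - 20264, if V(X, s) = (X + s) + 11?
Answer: 11789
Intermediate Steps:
V(X, s) = 11 + X + s
(31941 + V(79, x)) - 20264 = (31941 + (11 + 79 + 22)) - 20264 = (31941 + 112) - 20264 = 32053 - 20264 = 11789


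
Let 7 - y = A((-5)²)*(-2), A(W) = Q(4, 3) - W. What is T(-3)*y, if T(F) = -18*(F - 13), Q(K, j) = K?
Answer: -10080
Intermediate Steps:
A(W) = 4 - W
y = -35 (y = 7 - (4 - 1*(-5)²)*(-2) = 7 - (4 - 1*25)*(-2) = 7 - (4 - 25)*(-2) = 7 - (-21)*(-2) = 7 - 1*42 = 7 - 42 = -35)
T(F) = 234 - 18*F (T(F) = -18*(-13 + F) = 234 - 18*F)
T(-3)*y = (234 - 18*(-3))*(-35) = (234 + 54)*(-35) = 288*(-35) = -10080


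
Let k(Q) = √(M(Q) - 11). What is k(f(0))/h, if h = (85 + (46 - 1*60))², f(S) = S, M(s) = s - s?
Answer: I*√11/5041 ≈ 0.00065793*I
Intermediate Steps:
M(s) = 0
k(Q) = I*√11 (k(Q) = √(0 - 11) = √(-11) = I*√11)
h = 5041 (h = (85 + (46 - 60))² = (85 - 14)² = 71² = 5041)
k(f(0))/h = (I*√11)/5041 = (I*√11)*(1/5041) = I*√11/5041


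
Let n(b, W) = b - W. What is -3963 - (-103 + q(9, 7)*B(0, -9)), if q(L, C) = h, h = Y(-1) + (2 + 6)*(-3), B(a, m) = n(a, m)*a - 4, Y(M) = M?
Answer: -3960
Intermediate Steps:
B(a, m) = -4 + a*(a - m) (B(a, m) = (a - m)*a - 4 = a*(a - m) - 4 = -4 + a*(a - m))
h = -25 (h = -1 + (2 + 6)*(-3) = -1 + 8*(-3) = -1 - 24 = -25)
q(L, C) = -25
-3963 - (-103 + q(9, 7)*B(0, -9)) = -3963 - (-103 - 25*(-4 + 0*(0 - 1*(-9)))) = -3963 - (-103 - 25*(-4 + 0*(0 + 9))) = -3963 - (-103 - 25*(-4 + 0*9)) = -3963 - (-103 - 25*(-4 + 0)) = -3963 - (-103 - 25*(-4)) = -3963 - (-103 + 100) = -3963 - 1*(-3) = -3963 + 3 = -3960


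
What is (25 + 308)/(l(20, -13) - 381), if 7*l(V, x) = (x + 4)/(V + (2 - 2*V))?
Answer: -4662/5333 ≈ -0.87418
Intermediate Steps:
l(V, x) = (4 + x)/(7*(2 - V)) (l(V, x) = ((x + 4)/(V + (2 - 2*V)))/7 = ((4 + x)/(2 - V))/7 = (4 + x)/(7*(2 - V)))
(25 + 308)/(l(20, -13) - 381) = (25 + 308)/((-4 - 1*(-13))/(7*(-2 + 20)) - 381) = 333/((⅐)*(-4 + 13)/18 - 381) = 333/((⅐)*(1/18)*9 - 381) = 333/(1/14 - 381) = 333/(-5333/14) = 333*(-14/5333) = -4662/5333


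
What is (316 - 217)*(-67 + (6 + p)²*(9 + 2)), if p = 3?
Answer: 81576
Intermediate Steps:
(316 - 217)*(-67 + (6 + p)²*(9 + 2)) = (316 - 217)*(-67 + (6 + 3)²*(9 + 2)) = 99*(-67 + 9²*11) = 99*(-67 + 81*11) = 99*(-67 + 891) = 99*824 = 81576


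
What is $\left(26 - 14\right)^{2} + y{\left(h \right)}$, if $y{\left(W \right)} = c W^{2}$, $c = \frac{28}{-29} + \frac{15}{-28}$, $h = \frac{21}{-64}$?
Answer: $\frac{68342787}{475136} \approx 143.84$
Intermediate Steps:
$h = - \frac{21}{64}$ ($h = 21 \left(- \frac{1}{64}\right) = - \frac{21}{64} \approx -0.32813$)
$c = - \frac{1219}{812}$ ($c = 28 \left(- \frac{1}{29}\right) + 15 \left(- \frac{1}{28}\right) = - \frac{28}{29} - \frac{15}{28} = - \frac{1219}{812} \approx -1.5012$)
$y{\left(W \right)} = - \frac{1219 W^{2}}{812}$
$\left(26 - 14\right)^{2} + y{\left(h \right)} = \left(26 - 14\right)^{2} - \frac{1219 \left(- \frac{21}{64}\right)^{2}}{812} = 12^{2} - \frac{76797}{475136} = 144 - \frac{76797}{475136} = \frac{68342787}{475136}$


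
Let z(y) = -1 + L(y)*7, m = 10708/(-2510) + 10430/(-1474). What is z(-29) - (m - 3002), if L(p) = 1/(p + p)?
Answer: 161594323619/53646230 ≈ 3012.2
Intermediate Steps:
m = -10490723/924935 (m = 10708*(-1/2510) + 10430*(-1/1474) = -5354/1255 - 5215/737 = -10490723/924935 ≈ -11.342)
L(p) = 1/(2*p)
z(y) = -1 + 7/(2*y) (z(y) = -1 + (1/(2*y))*7 = -1 + 7/(2*y))
z(-29) - (m - 3002) = (7/2 - 1*(-29))/(-29) - (-10490723/924935 - 3002) = -(7/2 + 29)/29 - 1*(-2787145593/924935) = -1/29*65/2 + 2787145593/924935 = -65/58 + 2787145593/924935 = 161594323619/53646230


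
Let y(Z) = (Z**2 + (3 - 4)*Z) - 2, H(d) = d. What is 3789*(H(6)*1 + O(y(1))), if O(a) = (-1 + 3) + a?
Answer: 22734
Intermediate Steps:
y(Z) = -2 + Z**2 - Z (y(Z) = (Z**2 - Z) - 2 = -2 + Z**2 - Z)
O(a) = 2 + a
3789*(H(6)*1 + O(y(1))) = 3789*(6*1 + (2 + (-2 + 1**2 - 1*1))) = 3789*(6 + (2 + (-2 + 1 - 1))) = 3789*(6 + (2 - 2)) = 3789*(6 + 0) = 3789*6 = 22734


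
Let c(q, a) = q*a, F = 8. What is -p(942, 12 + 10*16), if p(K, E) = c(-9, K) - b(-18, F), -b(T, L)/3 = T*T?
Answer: 7506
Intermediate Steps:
c(q, a) = a*q
b(T, L) = -3*T**2 (b(T, L) = -3*T*T = -3*T**2)
p(K, E) = 972 - 9*K (p(K, E) = K*(-9) - (-3)*(-18)**2 = -9*K - (-3)*324 = -9*K - 1*(-972) = -9*K + 972 = 972 - 9*K)
-p(942, 12 + 10*16) = -(972 - 9*942) = -(972 - 8478) = -1*(-7506) = 7506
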